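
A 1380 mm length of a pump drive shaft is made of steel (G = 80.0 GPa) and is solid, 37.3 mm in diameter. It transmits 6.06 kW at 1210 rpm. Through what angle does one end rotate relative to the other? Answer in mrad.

4.34 mrad

ω = 2π·1210/60 = 126.7 rad/s, so T = P/ω = 6.06×10³ / 126.7 = 47.83 N·m.
J = πd⁴/32 = π(0.0373)⁴/32 = 1.900×10^-7 m⁴.
θ = T·L/(G·J) = 47.83 × 1.38 / (80.0×10⁹ × 1.900×10^-7) = 4.341×10^-3 rad.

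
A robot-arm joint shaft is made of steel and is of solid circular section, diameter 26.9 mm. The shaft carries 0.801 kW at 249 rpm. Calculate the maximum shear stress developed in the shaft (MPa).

8.04 MPa

ω = 2π·249/60 = 26.08 rad/s, so T = P/ω = 0.801×10³ / 26.08 = 30.72 N·m.
J = πd⁴/32 = π(0.0269)⁴/32 = 5.141×10^-8 m⁴.
τ_max = T·r/J = 30.72 × 0.0135 / 5.141×10^-8 = 8.037×10^6 Pa.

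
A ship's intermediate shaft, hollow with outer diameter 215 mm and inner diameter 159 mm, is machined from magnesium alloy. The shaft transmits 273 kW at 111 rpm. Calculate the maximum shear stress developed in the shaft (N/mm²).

17.2 N/mm²

ω = 2π·111/60 = 11.62 rad/s, so T = P/ω = 273×10³ / 11.62 = 23490 N·m.
J = π(d_o⁴ − d_i⁴)/32 = π(0.215⁴ − 0.159⁴)/32 = 1.470×10^-4 m⁴.
τ_max = T·r/J = 23490 × 0.107 / 1.470×10^-4 = 1.717×10^7 Pa.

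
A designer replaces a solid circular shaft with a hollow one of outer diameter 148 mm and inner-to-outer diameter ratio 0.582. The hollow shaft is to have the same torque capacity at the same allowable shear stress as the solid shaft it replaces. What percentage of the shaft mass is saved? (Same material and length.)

28.3 %

Equal τ_max and T ⇒ the solid shaft needs d_s³ = d_o³(1−k⁴), so d_s = 148·(1−0.582⁴)^(1/3) = 142.1 mm.
Area ratio A_h/A_s = d_o²(1−k²)/d_s² = (1−k²)/(1−k⁴)^(2/3) = 0.7172.
Mass saving = 1 − 0.7172 = 28.3 %.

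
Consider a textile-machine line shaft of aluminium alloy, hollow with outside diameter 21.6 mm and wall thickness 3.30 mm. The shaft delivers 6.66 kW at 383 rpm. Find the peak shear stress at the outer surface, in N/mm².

109 N/mm²

ω = 2π·383/60 = 40.11 rad/s, so T = P/ω = 6.66×10³ / 40.11 = 166.1 N·m.
J = π(d_o⁴ − d_i⁴)/32 = π(0.0216⁴ − 0.0150⁴)/32 = 1.640×10^-8 m⁴.
τ_max = T·r/J = 166.1 × 0.0108 / 1.640×10^-8 = 1.093×10^8 Pa.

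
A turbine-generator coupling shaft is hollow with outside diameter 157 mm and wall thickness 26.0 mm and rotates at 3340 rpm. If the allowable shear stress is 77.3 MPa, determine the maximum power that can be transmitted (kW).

16400 kW

J = π(d_o⁴ − d_i⁴)/32 = π(0.157⁴ − 0.105⁴)/32 = 4.772×10^-5 m⁴.
T_max = τ_allow·J/r = 7.73×10^7 × 4.772×10^-5 / 0.0785 = 46990 N·m.
ω = 2π·3340/60 = 349.8 rad/s, so P_max = T_max·ω = 1.643×10^7 W.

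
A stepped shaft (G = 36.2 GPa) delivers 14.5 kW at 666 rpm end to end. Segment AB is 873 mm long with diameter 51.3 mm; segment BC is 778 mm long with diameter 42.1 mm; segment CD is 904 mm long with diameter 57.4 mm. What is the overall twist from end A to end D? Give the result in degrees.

ω = 2π·666/60 = 69.74 rad/s, so T = P/ω = 14.5×10³ / 69.74 = 207.9 N·m.
J_AB = π(0.0513)⁴/32 = 6.80×10^-7 m⁴; J_BC = π(0.0421)⁴/32 = 3.08×10^-7 m⁴; J_CD = π(0.0574)⁴/32 = 1.07×10^-6 m⁴.
θ = (T/G)·Σ L_i/J_i = (207.9/36.2×10⁹)·(0.873/6.80×10^-7 + 0.778/3.08×10^-7 + 0.904/1.07×10^-6) = 0.02673 rad.

1.53°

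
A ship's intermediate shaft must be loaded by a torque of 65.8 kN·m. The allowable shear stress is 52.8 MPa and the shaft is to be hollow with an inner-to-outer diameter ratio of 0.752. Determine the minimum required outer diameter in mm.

For a hollow shaft with d_i/d_o = 0.752: τ_max = 16T/(π d_o³ (1−k⁴)), so d_o = [16T/(π τ_allow (1−k⁴))]^(1/3) = [16·65800/(π·5.28×10^7·0.6802)]^(1/3) = 0.2105 m.

211 mm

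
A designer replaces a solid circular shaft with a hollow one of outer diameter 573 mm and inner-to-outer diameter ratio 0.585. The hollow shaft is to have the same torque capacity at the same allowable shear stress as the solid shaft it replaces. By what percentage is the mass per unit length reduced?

Equal τ_max and T ⇒ the solid shaft needs d_s³ = d_o³(1−k⁴), so d_s = 573·(1−0.585⁴)^(1/3) = 549.7 mm.
Area ratio A_h/A_s = d_o²(1−k²)/d_s² = (1−k²)/(1−k⁴)^(2/3) = 0.7147.
Mass saving = 1 − 0.7147 = 28.5 %.

28.5 %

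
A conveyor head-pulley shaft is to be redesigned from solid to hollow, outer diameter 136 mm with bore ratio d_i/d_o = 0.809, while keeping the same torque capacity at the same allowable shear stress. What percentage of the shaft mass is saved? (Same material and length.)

49.8 %

Equal τ_max and T ⇒ the solid shaft needs d_s³ = d_o³(1−k⁴), so d_s = 136·(1−0.809⁴)^(1/3) = 112.9 mm.
Area ratio A_h/A_s = d_o²(1−k²)/d_s² = (1−k²)/(1−k⁴)^(2/3) = 0.5016.
Mass saving = 1 − 0.5016 = 49.8 %.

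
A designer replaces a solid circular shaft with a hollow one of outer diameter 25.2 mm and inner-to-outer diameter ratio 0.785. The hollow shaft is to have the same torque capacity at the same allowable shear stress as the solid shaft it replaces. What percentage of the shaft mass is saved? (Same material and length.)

Equal τ_max and T ⇒ the solid shaft needs d_s³ = d_o³(1−k⁴), so d_s = 25.2·(1−0.785⁴)^(1/3) = 21.49 mm.
Area ratio A_h/A_s = d_o²(1−k²)/d_s² = (1−k²)/(1−k⁴)^(2/3) = 0.5277.
Mass saving = 1 − 0.5277 = 47.2 %.

47.2 %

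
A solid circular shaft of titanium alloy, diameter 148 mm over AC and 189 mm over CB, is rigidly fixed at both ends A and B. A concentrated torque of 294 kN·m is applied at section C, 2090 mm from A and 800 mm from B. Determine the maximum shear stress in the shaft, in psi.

Compatibility: T_A·a/J_AC = T_B·b/J_CB with T_A + T_B = T₀.
J_AC = 4.71×10^-5 m⁴, J_CB = 1.25×10^-4 m⁴, so T_A = T₀·(J_AC/a)/((J_AC/a)+(J_CB/b)) = 36990 N·m, T_B = 257000 N·m.
τ in each portion: τ_AC = 5.81×10^7 Pa, τ_CB = 1.94×10^8 Pa; maximum is in CB.
τ_max = T_CB·r/J = 257000·0.0945/1.25×10^-4 = 1.939×10^8 Pa.

28100 psi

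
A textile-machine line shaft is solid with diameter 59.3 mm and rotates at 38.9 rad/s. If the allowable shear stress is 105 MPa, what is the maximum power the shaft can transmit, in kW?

167 kW

J = πd⁴/32 = π(0.0593)⁴/32 = 1.214×10^-6 m⁴.
T_max = τ_allow·J/r = 1.05×10^8 × 1.214×10^-6 / 0.0296 = 4299 N·m.
ω = 38.9 rad/s, so P_max = T_max·ω = 1.672×10^5 W.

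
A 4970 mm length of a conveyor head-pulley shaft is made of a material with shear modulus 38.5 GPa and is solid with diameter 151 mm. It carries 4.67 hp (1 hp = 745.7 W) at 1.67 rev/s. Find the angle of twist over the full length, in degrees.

0.0481°

ω = 2π·1.67 = 10.49 rad/s, so T = P/ω = 4.67×745.7 / 10.49 = 331.9 N·m.
J = πd⁴/32 = π(0.151)⁴/32 = 5.104×10^-5 m⁴.
θ = T·L/(G·J) = 331.9 × 4.97 / (38.5×10⁹ × 5.104×10^-5) = 8.394×10^-4 rad.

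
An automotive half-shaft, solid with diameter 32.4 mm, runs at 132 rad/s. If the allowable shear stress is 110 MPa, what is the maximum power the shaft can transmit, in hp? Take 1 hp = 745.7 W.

J = πd⁴/32 = π(0.0324)⁴/32 = 1.082×10^-7 m⁴.
T_max = τ_allow·J/r = 1.10×10^8 × 1.082×10^-7 / 0.0162 = 734.6 N·m.
ω = 132 rad/s, so P_max = T_max·ω = 9.697×10^4 W.

130 hp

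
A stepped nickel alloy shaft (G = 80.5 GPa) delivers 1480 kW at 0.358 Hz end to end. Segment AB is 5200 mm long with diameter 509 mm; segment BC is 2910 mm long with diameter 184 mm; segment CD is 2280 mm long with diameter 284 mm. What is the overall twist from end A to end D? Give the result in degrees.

14.2°

ω = 2π·0.358 = 2.249 rad/s, so T = P/ω = 1480×10³ / 2.249 = 658000 N·m.
J_AB = π(0.509)⁴/32 = 6.59×10^-3 m⁴; J_BC = π(0.184)⁴/32 = 1.13×10^-4 m⁴; J_CD = π(0.284)⁴/32 = 6.39×10^-4 m⁴.
θ = (T/G)·Σ L_i/J_i = (658000/80.5×10⁹)·(5.20/6.59×10^-3 + 2.91/1.13×10^-4 + 2.28/6.39×10^-4) = 0.2470 rad.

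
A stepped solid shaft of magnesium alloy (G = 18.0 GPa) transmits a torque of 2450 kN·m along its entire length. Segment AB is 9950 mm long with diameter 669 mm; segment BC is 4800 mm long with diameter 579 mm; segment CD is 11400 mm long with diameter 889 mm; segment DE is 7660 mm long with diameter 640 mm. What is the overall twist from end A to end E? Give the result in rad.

J_AB = π(0.669)⁴/32 = 0.0197 m⁴; J_BC = π(0.579)⁴/32 = 0.0110 m⁴; J_CD = π(0.889)⁴/32 = 0.0613 m⁴; J_DE = π(0.640)⁴/32 = 0.0165 m⁴.
θ = (T/G)·Σ L_i/J_i = (2.450e6/18.0×10⁹)·(9.95/0.0197 + 4.80/0.0110 + 11.4/0.0613 + 7.66/0.0165) = 0.2167 rad.

0.217 rad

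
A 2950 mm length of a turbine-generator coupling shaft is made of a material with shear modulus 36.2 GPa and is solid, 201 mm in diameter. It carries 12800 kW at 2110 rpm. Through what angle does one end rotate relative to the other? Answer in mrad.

ω = 2π·2110/60 = 221.0 rad/s, so T = P/ω = 12800×10³ / 221.0 = 57930 N·m.
J = πd⁴/32 = π(0.201)⁴/32 = 1.602×10^-4 m⁴.
θ = T·L/(G·J) = 57930 × 2.95 / (36.2×10⁹ × 1.602×10^-4) = 0.02946 rad.

29.5 mrad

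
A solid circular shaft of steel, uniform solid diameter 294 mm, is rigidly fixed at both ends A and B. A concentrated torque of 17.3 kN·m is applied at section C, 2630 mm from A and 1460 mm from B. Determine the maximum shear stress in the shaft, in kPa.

With uniform GJ and both ends fixed, compatibility θ_AC = θ_CB gives T_A·a = T_B·b, together with T_A + T_B = T₀.
T_A = T₀·b/(a+b) = 17300·1460/4090 = 6176 N·m; T_B = 11120 N·m.
τ in each portion: τ_AC = 1.24×10^6 Pa, τ_CB = 2.23×10^6 Pa; maximum is in CB.
τ_max = T_CB·r/J = 11120·0.147/7.33×10^-4 = 2.229×10^6 Pa.

2230 kPa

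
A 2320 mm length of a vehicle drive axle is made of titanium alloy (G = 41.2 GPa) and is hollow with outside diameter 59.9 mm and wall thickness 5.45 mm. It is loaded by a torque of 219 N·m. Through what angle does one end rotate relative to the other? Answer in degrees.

J = π(d_o⁴ − d_i⁴)/32 = π(0.0599⁴ − 0.0490⁴)/32 = 6.979×10^-7 m⁴.
θ = T·L/(G·J) = 219.0 × 2.32 / (41.2×10⁹ × 6.979×10^-7) = 0.01767 rad.

1.01°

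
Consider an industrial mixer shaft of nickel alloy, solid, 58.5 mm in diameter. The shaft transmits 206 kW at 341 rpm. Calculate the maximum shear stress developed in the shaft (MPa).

147 MPa

ω = 2π·341/60 = 35.71 rad/s, so T = P/ω = 206×10³ / 35.71 = 5769 N·m.
J = πd⁴/32 = π(0.0585)⁴/32 = 1.150×10^-6 m⁴.
τ_max = T·r/J = 5769 × 0.0293 / 1.150×10^-6 = 1.468×10^8 Pa.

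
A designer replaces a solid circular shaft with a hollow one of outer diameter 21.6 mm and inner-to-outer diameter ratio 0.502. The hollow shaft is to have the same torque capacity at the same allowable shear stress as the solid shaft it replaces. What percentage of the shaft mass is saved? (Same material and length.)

21.9 %

Equal τ_max and T ⇒ the solid shaft needs d_s³ = d_o³(1−k⁴), so d_s = 21.6·(1−0.502⁴)^(1/3) = 21.13 mm.
Area ratio A_h/A_s = d_o²(1−k²)/d_s² = (1−k²)/(1−k⁴)^(2/3) = 0.7814.
Mass saving = 1 − 0.7814 = 21.9 %.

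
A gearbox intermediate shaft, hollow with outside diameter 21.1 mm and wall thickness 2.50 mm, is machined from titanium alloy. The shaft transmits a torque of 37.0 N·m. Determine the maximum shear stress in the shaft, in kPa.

30300 kPa

J = π(d_o⁴ − d_i⁴)/32 = π(0.0211⁴ − 0.0161⁴)/32 = 1.286×10^-8 m⁴.
τ_max = T·r/J = 37.00 × 0.0106 / 1.286×10^-8 = 3.035×10^7 Pa.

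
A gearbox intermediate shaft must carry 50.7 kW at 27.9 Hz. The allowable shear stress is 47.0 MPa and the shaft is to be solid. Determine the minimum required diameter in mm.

ω = 2π·27.9 = 175.3 rad/s, so T = P/ω = 50.7×10³ / 175.3 = 289.2 N·m.
For a solid shaft τ_max = 16T/(πd³), so d = (16T/(π τ_allow))^(1/3) = (16·289.2/(π·4.70×10^7))^(1/3) = 0.03153 m.

31.5 mm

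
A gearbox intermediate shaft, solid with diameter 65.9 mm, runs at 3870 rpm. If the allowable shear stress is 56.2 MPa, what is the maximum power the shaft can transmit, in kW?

1280 kW

J = πd⁴/32 = π(0.0659)⁴/32 = 1.852×10^-6 m⁴.
T_max = τ_allow·J/r = 5.62×10^7 × 1.852×10^-6 / 0.0330 = 3158 N·m.
ω = 2π·3870/60 = 405.3 rad/s, so P_max = T_max·ω = 1.280×10^6 W.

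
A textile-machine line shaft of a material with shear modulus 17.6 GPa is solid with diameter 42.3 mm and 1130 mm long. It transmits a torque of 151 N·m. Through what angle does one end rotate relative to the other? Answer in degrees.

1.77°

J = πd⁴/32 = π(0.0423)⁴/32 = 3.143×10^-7 m⁴.
θ = T·L/(G·J) = 151.0 × 1.13 / (17.6×10⁹ × 3.143×10^-7) = 0.03084 rad.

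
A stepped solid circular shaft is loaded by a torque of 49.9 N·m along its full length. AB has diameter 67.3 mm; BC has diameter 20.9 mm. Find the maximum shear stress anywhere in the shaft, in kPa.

27800 kPa

Under the same torque, τ_max = 16T/(πd³) is largest where d is smallest — segment BC (d = 20.9 mm).
τ_max = 16·49.90/(π·(0.0209)³) = 2.784×10^7 Pa.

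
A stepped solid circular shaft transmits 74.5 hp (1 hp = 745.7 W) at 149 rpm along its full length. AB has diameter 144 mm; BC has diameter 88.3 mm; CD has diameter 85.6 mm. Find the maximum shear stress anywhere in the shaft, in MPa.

28.9 MPa

ω = 2π·149/60 = 15.60 rad/s, so T = P/ω = 74.5×745.7 / 15.60 = 3560 N·m.
Under the same torque, τ_max = 16T/(πd³) is largest where d is smallest — segment CD (d = 85.6 mm).
τ_max = 16·3560/(π·(0.0856)³) = 2.891×10^7 Pa.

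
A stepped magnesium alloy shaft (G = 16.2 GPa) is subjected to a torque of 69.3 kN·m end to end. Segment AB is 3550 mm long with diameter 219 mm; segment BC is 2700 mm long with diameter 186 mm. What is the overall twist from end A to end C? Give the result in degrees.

J_AB = π(0.219)⁴/32 = 2.26×10^-4 m⁴; J_BC = π(0.186)⁴/32 = 1.18×10^-4 m⁴.
θ = (T/G)·Σ L_i/J_i = (69300/16.2×10⁹)·(3.55/2.26×10^-4 + 2.70/1.18×10^-4) = 0.1655 rad.

9.48°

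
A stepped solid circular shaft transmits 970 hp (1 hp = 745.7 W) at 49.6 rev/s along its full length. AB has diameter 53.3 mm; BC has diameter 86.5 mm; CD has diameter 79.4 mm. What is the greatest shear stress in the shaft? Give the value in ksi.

ω = 2π·49.6 = 311.6 rad/s, so T = P/ω = 970×745.7 / 311.6 = 2321 N·m.
Under the same torque, τ_max = 16T/(πd³) is largest where d is smallest — segment AB (d = 53.3 mm).
τ_max = 16·2321/(π·(0.0533)³) = 7.807×10^7 Pa.

11.3 ksi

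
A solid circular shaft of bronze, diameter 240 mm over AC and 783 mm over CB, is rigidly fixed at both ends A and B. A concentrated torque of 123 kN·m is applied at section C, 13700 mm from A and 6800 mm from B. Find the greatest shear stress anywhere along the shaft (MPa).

1.30 MPa

Compatibility: T_A·a/J_AC = T_B·b/J_CB with T_A + T_B = T₀.
J_AC = 3.26×10^-4 m⁴, J_CB = 0.0369 m⁴, so T_A = T₀·(J_AC/a)/((J_AC/a)+(J_CB/b)) = 536.5 N·m, T_B = 122500 N·m.
τ in each portion: τ_AC = 1.98×10^5 Pa, τ_CB = 1.30×10^6 Pa; maximum is in CB.
τ_max = T_CB·r/J = 122500·0.392/0.0369 = 1.299×10^6 Pa.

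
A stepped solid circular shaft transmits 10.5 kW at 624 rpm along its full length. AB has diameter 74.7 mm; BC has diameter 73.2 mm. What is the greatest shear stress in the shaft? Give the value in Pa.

ω = 2π·624/60 = 65.35 rad/s, so T = P/ω = 10.5×10³ / 65.35 = 160.7 N·m.
Under the same torque, τ_max = 16T/(πd³) is largest where d is smallest — segment BC (d = 73.2 mm).
τ_max = 16·160.7/(π·(0.0732)³) = 2.086×10^6 Pa.

2.09e6 Pa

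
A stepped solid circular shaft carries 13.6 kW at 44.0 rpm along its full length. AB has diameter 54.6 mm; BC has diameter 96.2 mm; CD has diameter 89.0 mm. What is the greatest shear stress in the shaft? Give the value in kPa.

ω = 2π·44.0/60 = 4.608 rad/s, so T = P/ω = 13.6×10³ / 4.608 = 2952 N·m.
Under the same torque, τ_max = 16T/(πd³) is largest where d is smallest — segment AB (d = 54.6 mm).
τ_max = 16·2952/(π·(0.0546)³) = 9.235×10^7 Pa.

92400 kPa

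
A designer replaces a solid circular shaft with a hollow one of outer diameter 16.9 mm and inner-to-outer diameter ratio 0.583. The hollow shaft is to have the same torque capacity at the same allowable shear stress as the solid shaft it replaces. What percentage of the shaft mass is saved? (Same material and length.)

Equal τ_max and T ⇒ the solid shaft needs d_s³ = d_o³(1−k⁴), so d_s = 16.9·(1−0.583⁴)^(1/3) = 16.22 mm.
Area ratio A_h/A_s = d_o²(1−k²)/d_s² = (1−k²)/(1−k⁴)^(2/3) = 0.7164.
Mass saving = 1 − 0.7164 = 28.4 %.

28.4 %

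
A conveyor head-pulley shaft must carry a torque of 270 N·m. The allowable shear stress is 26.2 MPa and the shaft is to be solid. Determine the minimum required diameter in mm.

37.4 mm

For a solid shaft τ_max = 16T/(πd³), so d = (16T/(π τ_allow))^(1/3) = (16·270.0/(π·2.62×10^7))^(1/3) = 0.03744 m.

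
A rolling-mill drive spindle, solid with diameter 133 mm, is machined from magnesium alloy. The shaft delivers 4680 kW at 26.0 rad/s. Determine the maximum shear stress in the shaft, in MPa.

ω = 26.0 rad/s, so T = P/ω = 4680×10³ / 26.00 = 180000 N·m.
J = πd⁴/32 = π(0.133)⁴/32 = 3.072×10^-5 m⁴.
τ_max = T·r/J = 180000 × 0.0665 / 3.072×10^-5 = 3.897×10^8 Pa.

390 MPa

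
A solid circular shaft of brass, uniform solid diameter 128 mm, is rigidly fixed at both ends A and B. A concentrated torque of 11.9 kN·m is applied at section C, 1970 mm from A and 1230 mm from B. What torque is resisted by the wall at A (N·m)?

4570 N·m

With uniform GJ and both ends fixed, compatibility θ_AC = θ_CB gives T_A·a = T_B·b, together with T_A + T_B = T₀.
T_A = T₀·b/(a+b) = 11900·1230/3200 = 4574 N·m; T_B = 7326 N·m.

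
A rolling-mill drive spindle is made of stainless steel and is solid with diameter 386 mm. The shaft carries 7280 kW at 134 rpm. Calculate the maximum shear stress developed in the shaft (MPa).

ω = 2π·134/60 = 14.03 rad/s, so T = P/ω = 7280×10³ / 14.03 = 518800 N·m.
J = πd⁴/32 = π(0.386)⁴/32 = 2.179×10^-3 m⁴.
τ_max = T·r/J = 518800 × 0.193 / 2.179×10^-3 = 4.594×10^7 Pa.

45.9 MPa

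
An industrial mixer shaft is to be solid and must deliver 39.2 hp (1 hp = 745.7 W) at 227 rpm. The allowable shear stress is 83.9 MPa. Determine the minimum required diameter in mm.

ω = 2π·227/60 = 23.77 rad/s, so T = P/ω = 39.2×745.7 / 23.77 = 1230 N·m.
For a solid shaft τ_max = 16T/(πd³), so d = (16T/(π τ_allow))^(1/3) = (16·1230/(π·8.39×10^7))^(1/3) = 0.04211 m.

42.1 mm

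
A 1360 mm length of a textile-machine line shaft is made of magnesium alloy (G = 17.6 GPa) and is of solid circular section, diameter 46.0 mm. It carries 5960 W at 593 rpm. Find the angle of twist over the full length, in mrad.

ω = 2π·593/60 = 62.10 rad/s, so T = P/ω = 5960 / 62.10 = 95.98 N·m.
J = πd⁴/32 = π(0.0460)⁴/32 = 4.396×10^-7 m⁴.
θ = T·L/(G·J) = 95.98 × 1.36 / (17.6×10⁹ × 4.396×10^-7) = 0.01687 rad.

16.9 mrad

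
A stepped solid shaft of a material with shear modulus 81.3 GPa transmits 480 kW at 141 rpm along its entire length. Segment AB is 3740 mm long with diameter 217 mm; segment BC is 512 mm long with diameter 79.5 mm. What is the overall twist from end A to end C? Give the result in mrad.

59.1 mrad

ω = 2π·141/60 = 14.77 rad/s, so T = P/ω = 480×10³ / 14.77 = 32510 N·m.
J_AB = π(0.217)⁴/32 = 2.18×10^-4 m⁴; J_BC = π(0.0795)⁴/32 = 3.92×10^-6 m⁴.
θ = (T/G)·Σ L_i/J_i = (32510/81.3×10⁹)·(3.74/2.18×10^-4 + 0.512/3.92×10^-6) = 0.05907 rad.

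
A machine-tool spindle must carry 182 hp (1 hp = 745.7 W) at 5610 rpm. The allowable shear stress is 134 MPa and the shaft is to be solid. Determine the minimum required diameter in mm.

20.6 mm

ω = 2π·5610/60 = 587.5 rad/s, so T = P/ω = 182×745.7 / 587.5 = 231.0 N·m.
For a solid shaft τ_max = 16T/(πd³), so d = (16T/(π τ_allow))^(1/3) = (16·231.0/(π·1.34×10^8))^(1/3) = 0.02063 m.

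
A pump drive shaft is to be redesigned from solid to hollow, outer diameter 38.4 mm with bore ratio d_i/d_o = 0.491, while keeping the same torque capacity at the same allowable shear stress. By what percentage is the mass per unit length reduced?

21.0 %

Equal τ_max and T ⇒ the solid shaft needs d_s³ = d_o³(1−k⁴), so d_s = 38.4·(1−0.491⁴)^(1/3) = 37.64 mm.
Area ratio A_h/A_s = d_o²(1−k²)/d_s² = (1−k²)/(1−k⁴)^(2/3) = 0.7898.
Mass saving = 1 − 0.7898 = 21.0 %.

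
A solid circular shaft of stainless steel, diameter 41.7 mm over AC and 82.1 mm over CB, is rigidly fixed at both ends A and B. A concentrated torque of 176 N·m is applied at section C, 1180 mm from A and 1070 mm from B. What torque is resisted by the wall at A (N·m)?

10.0 N·m

Compatibility: T_A·a/J_AC = T_B·b/J_CB with T_A + T_B = T₀.
J_AC = 2.97×10^-7 m⁴, J_CB = 4.46×10^-6 m⁴, so T_A = T₀·(J_AC/a)/((J_AC/a)+(J_CB/b)) = 10.02 N·m, T_B = 166.0 N·m.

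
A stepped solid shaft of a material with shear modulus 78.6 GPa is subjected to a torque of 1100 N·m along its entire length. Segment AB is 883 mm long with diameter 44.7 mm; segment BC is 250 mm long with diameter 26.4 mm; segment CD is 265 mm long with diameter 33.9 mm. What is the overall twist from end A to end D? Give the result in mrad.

J_AB = π(0.0447)⁴/32 = 3.92×10^-7 m⁴; J_BC = π(0.0264)⁴/32 = 4.77×10^-8 m⁴; J_CD = π(0.0339)⁴/32 = 1.30×10^-7 m⁴.
θ = (T/G)·Σ L_i/J_i = (1100/78.6×10⁹)·(0.883/3.92×10^-7 + 0.250/4.77×10^-8 + 0.265/1.30×10^-7) = 0.1335 rad.

133 mrad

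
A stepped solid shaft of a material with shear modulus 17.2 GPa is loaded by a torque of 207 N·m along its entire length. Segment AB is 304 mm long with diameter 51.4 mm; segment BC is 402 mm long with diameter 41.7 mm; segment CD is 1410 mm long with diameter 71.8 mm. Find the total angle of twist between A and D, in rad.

J_AB = π(0.0514)⁴/32 = 6.85×10^-7 m⁴; J_BC = π(0.0417)⁴/32 = 2.97×10^-7 m⁴; J_CD = π(0.0718)⁴/32 = 2.61×10^-6 m⁴.
θ = (T/G)·Σ L_i/J_i = (207.0/17.2×10⁹)·(0.304/6.85×10^-7 + 0.402/2.97×10^-7 + 1.41/2.61×10^-6) = 0.02814 rad.

0.0281 rad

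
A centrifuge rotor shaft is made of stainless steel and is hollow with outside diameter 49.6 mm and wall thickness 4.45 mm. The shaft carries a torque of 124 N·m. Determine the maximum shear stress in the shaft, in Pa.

9.47e6 Pa

J = π(d_o⁴ − d_i⁴)/32 = π(0.0496⁴ − 0.0407⁴)/32 = 3.248×10^-7 m⁴.
τ_max = T·r/J = 124.0 × 0.0248 / 3.248×10^-7 = 9.468×10^6 Pa.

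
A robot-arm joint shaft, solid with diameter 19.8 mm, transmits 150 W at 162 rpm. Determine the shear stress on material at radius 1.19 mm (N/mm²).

ω = 2π·162/60 = 16.96 rad/s, so T = P/ω = 150 / 16.96 = 8.842 N·m.
J = πd⁴/32 = π(0.0198)⁴/32 = 1.509×10^-8 m⁴.
Shear stress varies linearly with radius: τ = T·r/J = 8.842 × 0.00119 / 1.509×10^-8 = 6.973×10^5 Pa.

0.697 N/mm²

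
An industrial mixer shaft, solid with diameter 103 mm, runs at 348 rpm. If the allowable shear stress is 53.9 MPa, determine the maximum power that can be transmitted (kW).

421 kW

J = πd⁴/32 = π(0.103)⁴/32 = 1.105×10^-5 m⁴.
T_max = τ_allow·J/r = 5.39×10^7 × 1.105×10^-5 / 0.0515 = 11560 N·m.
ω = 2π·348/60 = 36.44 rad/s, so P_max = T_max·ω = 4.214×10^5 W.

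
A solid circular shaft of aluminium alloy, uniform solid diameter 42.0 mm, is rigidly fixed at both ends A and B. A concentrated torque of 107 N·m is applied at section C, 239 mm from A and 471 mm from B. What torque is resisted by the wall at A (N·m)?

71.0 N·m

With uniform GJ and both ends fixed, compatibility θ_AC = θ_CB gives T_A·a = T_B·b, together with T_A + T_B = T₀.
T_A = T₀·b/(a+b) = 107.0·471/710.0 = 70.98 N·m; T_B = 36.02 N·m.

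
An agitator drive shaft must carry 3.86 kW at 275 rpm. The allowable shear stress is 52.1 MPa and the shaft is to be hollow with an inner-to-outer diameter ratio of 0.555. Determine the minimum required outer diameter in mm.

ω = 2π·275/60 = 28.80 rad/s, so T = P/ω = 3.86×10³ / 28.80 = 134.0 N·m.
For a hollow shaft with d_i/d_o = 0.555: τ_max = 16T/(π d_o³ (1−k⁴)), so d_o = [16T/(π τ_allow (1−k⁴))]^(1/3) = [16·134.0/(π·5.21×10^7·0.9051)]^(1/3) = 0.02437 m.

24.4 mm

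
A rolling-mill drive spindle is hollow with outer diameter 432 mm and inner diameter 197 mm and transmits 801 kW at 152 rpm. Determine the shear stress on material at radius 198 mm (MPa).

ω = 2π·152/60 = 15.92 rad/s, so T = P/ω = 801×10³ / 15.92 = 50320 N·m.
J = π(d_o⁴ − d_i⁴)/32 = π(0.432⁴ − 0.197⁴)/32 = 3.271×10^-3 m⁴.
Shear stress varies linearly with radius: τ = T·r/J = 50320 × 0.198 / 3.271×10^-3 = 3.046×10^6 Pa.

3.05 MPa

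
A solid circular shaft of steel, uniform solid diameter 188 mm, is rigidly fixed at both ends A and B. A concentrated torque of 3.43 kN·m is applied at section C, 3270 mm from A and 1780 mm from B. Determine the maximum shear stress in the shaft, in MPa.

With uniform GJ and both ends fixed, compatibility θ_AC = θ_CB gives T_A·a = T_B·b, together with T_A + T_B = T₀.
T_A = T₀·b/(a+b) = 3430·1780/5050 = 1209 N·m; T_B = 2221 N·m.
τ in each portion: τ_AC = 9.27×10^5 Pa, τ_CB = 1.70×10^6 Pa; maximum is in CB.
τ_max = T_CB·r/J = 2221·0.0940/1.23×10^-4 = 1.702×10^6 Pa.

1.70 MPa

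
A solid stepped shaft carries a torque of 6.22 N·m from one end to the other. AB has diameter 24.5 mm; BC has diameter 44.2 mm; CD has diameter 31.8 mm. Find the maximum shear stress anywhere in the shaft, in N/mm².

Under the same torque, τ_max = 16T/(πd³) is largest where d is smallest — segment AB (d = 24.5 mm).
τ_max = 16·6.220/(π·(0.0245)³) = 2.154×10^6 Pa.

2.15 N/mm²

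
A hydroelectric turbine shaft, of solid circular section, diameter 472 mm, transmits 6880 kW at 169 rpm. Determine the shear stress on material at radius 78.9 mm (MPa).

6.29 MPa

ω = 2π·169/60 = 17.70 rad/s, so T = P/ω = 6880×10³ / 17.70 = 388800 N·m.
J = πd⁴/32 = π(0.472)⁴/32 = 4.873×10^-3 m⁴.
Shear stress varies linearly with radius: τ = T·r/J = 388800 × 0.0789 / 4.873×10^-3 = 6.295×10^6 Pa.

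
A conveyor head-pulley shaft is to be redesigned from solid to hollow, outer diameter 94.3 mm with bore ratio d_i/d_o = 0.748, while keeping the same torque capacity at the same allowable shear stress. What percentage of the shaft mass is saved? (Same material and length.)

Equal τ_max and T ⇒ the solid shaft needs d_s³ = d_o³(1−k⁴), so d_s = 94.3·(1−0.748⁴)^(1/3) = 83.21 mm.
Area ratio A_h/A_s = d_o²(1−k²)/d_s² = (1−k²)/(1−k⁴)^(2/3) = 0.5658.
Mass saving = 1 − 0.5658 = 43.4 %.

43.4 %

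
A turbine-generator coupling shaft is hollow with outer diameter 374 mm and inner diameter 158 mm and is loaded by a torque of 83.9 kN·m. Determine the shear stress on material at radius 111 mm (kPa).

5010 kPa

J = π(d_o⁴ − d_i⁴)/32 = π(0.374⁴ − 0.158⁴)/32 = 1.860×10^-3 m⁴.
Shear stress varies linearly with radius: τ = T·r/J = 83900 × 0.111 / 1.860×10^-3 = 5.008×10^6 Pa.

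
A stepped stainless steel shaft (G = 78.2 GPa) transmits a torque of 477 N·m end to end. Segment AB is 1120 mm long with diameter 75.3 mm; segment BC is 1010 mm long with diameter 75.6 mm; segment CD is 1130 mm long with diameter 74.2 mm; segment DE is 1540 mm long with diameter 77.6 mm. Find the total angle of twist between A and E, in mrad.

9.04 mrad

J_AB = π(0.0753)⁴/32 = 3.16×10^-6 m⁴; J_BC = π(0.0756)⁴/32 = 3.21×10^-6 m⁴; J_CD = π(0.0742)⁴/32 = 2.98×10^-6 m⁴; J_DE = π(0.0776)⁴/32 = 3.56×10^-6 m⁴.
θ = (T/G)·Σ L_i/J_i = (477.0/78.2×10⁹)·(1.12/3.16×10^-6 + 1.01/3.21×10^-6 + 1.13/2.98×10^-6 + 1.54/3.56×10^-6) = 9.040×10^-3 rad.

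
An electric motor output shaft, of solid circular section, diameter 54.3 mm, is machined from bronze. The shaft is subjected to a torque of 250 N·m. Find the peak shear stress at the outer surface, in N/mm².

J = πd⁴/32 = π(0.0543)⁴/32 = 8.535×10^-7 m⁴.
τ_max = T·r/J = 250.0 × 0.0271 / 8.535×10^-7 = 7.953×10^6 Pa.

7.95 N/mm²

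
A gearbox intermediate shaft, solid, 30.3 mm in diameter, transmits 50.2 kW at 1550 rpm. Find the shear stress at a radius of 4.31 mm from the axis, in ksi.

ω = 2π·1550/60 = 162.3 rad/s, so T = P/ω = 50.2×10³ / 162.3 = 309.3 N·m.
J = πd⁴/32 = π(0.0303)⁴/32 = 8.275×10^-8 m⁴.
Shear stress varies linearly with radius: τ = T·r/J = 309.3 × 0.00431 / 8.275×10^-8 = 1.611×10^7 Pa.

2.34 ksi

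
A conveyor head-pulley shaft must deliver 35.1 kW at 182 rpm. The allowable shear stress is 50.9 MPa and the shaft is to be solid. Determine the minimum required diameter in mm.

ω = 2π·182/60 = 19.06 rad/s, so T = P/ω = 35.1×10³ / 19.06 = 1842 N·m.
For a solid shaft τ_max = 16T/(πd³), so d = (16T/(π τ_allow))^(1/3) = (16·1842/(π·5.09×10^7))^(1/3) = 0.05691 m.

56.9 mm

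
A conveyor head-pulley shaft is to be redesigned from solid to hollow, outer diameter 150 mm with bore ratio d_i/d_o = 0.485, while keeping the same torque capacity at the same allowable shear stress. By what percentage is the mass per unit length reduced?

20.6 %

Equal τ_max and T ⇒ the solid shaft needs d_s³ = d_o³(1−k⁴), so d_s = 150·(1−0.485⁴)^(1/3) = 147.2 mm.
Area ratio A_h/A_s = d_o²(1−k²)/d_s² = (1−k²)/(1−k⁴)^(2/3) = 0.7944.
Mass saving = 1 − 0.7944 = 20.6 %.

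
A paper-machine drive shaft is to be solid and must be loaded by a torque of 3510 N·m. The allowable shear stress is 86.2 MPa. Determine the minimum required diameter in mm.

For a solid shaft τ_max = 16T/(πd³), so d = (16T/(π τ_allow))^(1/3) = (16·3510/(π·8.62×10^7))^(1/3) = 0.05919 m.

59.2 mm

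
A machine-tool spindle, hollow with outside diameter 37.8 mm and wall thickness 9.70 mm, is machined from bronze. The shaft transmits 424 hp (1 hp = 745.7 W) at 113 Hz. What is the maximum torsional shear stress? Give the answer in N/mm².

ω = 2π·113 = 710.0 rad/s, so T = P/ω = 424×745.7 / 710.0 = 445.3 N·m.
J = π(d_o⁴ − d_i⁴)/32 = π(0.0378⁴ − 0.0184⁴)/32 = 1.892×10^-7 m⁴.
τ_max = T·r/J = 445.3 × 0.0189 / 1.892×10^-7 = 4.449×10^7 Pa.

44.5 N/mm²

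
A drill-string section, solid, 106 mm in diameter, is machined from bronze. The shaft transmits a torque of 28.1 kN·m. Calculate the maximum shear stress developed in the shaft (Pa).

J = πd⁴/32 = π(0.106)⁴/32 = 1.239×10^-5 m⁴.
τ_max = T·r/J = 28100 × 0.0530 / 1.239×10^-5 = 1.202×10^8 Pa.

1.20e8 Pa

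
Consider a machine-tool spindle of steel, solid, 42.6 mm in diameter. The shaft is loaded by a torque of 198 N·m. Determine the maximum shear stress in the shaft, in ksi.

1.89 ksi

J = πd⁴/32 = π(0.0426)⁴/32 = 3.233×10^-7 m⁴.
τ_max = T·r/J = 198.0 × 0.0213 / 3.233×10^-7 = 1.304×10^7 Pa.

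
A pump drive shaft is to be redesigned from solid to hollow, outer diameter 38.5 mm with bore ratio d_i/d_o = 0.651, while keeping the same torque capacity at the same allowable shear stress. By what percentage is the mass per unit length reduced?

34.3 %

Equal τ_max and T ⇒ the solid shaft needs d_s³ = d_o³(1−k⁴), so d_s = 38.5·(1−0.651⁴)^(1/3) = 36.04 mm.
Area ratio A_h/A_s = d_o²(1−k²)/d_s² = (1−k²)/(1−k⁴)^(2/3) = 0.6575.
Mass saving = 1 − 0.6575 = 34.3 %.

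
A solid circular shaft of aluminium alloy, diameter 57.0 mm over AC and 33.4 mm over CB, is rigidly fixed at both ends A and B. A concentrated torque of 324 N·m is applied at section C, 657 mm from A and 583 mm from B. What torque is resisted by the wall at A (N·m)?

286 N·m

Compatibility: T_A·a/J_AC = T_B·b/J_CB with T_A + T_B = T₀.
J_AC = 1.04×10^-6 m⁴, J_CB = 1.22×10^-7 m⁴, so T_A = T₀·(J_AC/a)/((J_AC/a)+(J_CB/b)) = 286.0 N·m, T_B = 38.00 N·m.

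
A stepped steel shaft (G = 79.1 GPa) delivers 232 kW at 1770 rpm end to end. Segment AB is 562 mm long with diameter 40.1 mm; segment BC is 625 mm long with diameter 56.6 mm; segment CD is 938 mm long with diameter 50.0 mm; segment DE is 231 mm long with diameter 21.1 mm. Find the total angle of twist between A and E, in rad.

ω = 2π·1770/60 = 185.4 rad/s, so T = P/ω = 232×10³ / 185.4 = 1252 N·m.
J_AB = π(0.0401)⁴/32 = 2.54×10^-7 m⁴; J_BC = π(0.0566)⁴/32 = 1.01×10^-6 m⁴; J_CD = π(0.0500)⁴/32 = 6.14×10^-7 m⁴; J_DE = π(0.0211)⁴/32 = 1.95×10^-8 m⁴.
θ = (T/G)·Σ L_i/J_i = (1252/79.1×10⁹)·(0.562/2.54×10^-7 + 0.625/1.01×10^-6 + 0.938/6.14×10^-7 + 0.231/1.95×10^-8) = 0.2569 rad.

0.257 rad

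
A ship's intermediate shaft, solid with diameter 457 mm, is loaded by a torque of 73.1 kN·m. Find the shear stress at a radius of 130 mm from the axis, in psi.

322 psi

J = πd⁴/32 = π(0.457)⁴/32 = 4.282×10^-3 m⁴.
Shear stress varies linearly with radius: τ = T·r/J = 73100 × 0.130 / 4.282×10^-3 = 2.219×10^6 Pa.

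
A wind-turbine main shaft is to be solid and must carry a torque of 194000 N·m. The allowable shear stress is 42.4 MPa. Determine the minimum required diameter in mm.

286 mm

For a solid shaft τ_max = 16T/(πd³), so d = (16T/(π τ_allow))^(1/3) = (16·194000/(π·4.24×10^7))^(1/3) = 0.2856 m.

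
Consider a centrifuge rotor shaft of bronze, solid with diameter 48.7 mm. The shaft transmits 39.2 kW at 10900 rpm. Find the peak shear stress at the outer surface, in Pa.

1.51e6 Pa

ω = 2π·10900/60 = 1141 rad/s, so T = P/ω = 39.2×10³ / 1141 = 34.34 N·m.
J = πd⁴/32 = π(0.0487)⁴/32 = 5.522×10^-7 m⁴.
τ_max = T·r/J = 34.34 × 0.0244 / 5.522×10^-7 = 1.514×10^6 Pa.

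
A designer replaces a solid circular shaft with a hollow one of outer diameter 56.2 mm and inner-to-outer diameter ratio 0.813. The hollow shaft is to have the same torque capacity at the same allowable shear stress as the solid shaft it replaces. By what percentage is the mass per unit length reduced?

50.3 %

Equal τ_max and T ⇒ the solid shaft needs d_s³ = d_o³(1−k⁴), so d_s = 56.2·(1−0.813⁴)^(1/3) = 46.41 mm.
Area ratio A_h/A_s = d_o²(1−k²)/d_s² = (1−k²)/(1−k⁴)^(2/3) = 0.4972.
Mass saving = 1 − 0.4972 = 50.3 %.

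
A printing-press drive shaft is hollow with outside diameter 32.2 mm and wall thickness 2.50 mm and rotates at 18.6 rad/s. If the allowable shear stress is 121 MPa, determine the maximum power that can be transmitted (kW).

7.24 kW

J = π(d_o⁴ − d_i⁴)/32 = π(0.0322⁴ − 0.0272⁴)/32 = 5.180×10^-8 m⁴.
T_max = τ_allow·J/r = 1.21×10^8 × 5.180×10^-8 / 0.0161 = 389.3 N·m.
ω = 18.6 rad/s, so P_max = T_max·ω = 7242 W.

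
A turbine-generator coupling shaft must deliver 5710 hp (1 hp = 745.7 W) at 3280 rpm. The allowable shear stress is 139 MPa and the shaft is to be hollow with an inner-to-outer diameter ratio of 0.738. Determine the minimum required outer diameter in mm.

86.4 mm

ω = 2π·3280/60 = 343.5 rad/s, so T = P/ω = 5710×745.7 / 343.5 = 12400 N·m.
For a hollow shaft with d_i/d_o = 0.738: τ_max = 16T/(π d_o³ (1−k⁴)), so d_o = [16T/(π τ_allow (1−k⁴))]^(1/3) = [16·12400/(π·1.39×10^8·0.7034)]^(1/3) = 0.08644 m.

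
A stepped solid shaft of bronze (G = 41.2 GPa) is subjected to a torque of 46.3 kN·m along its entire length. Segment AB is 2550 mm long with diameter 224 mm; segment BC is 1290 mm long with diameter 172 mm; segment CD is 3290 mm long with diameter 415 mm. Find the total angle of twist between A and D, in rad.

J_AB = π(0.224)⁴/32 = 2.47×10^-4 m⁴; J_BC = π(0.172)⁴/32 = 8.59×10^-5 m⁴; J_CD = π(0.415)⁴/32 = 2.91×10^-3 m⁴.
θ = (T/G)·Σ L_i/J_i = (46300/41.2×10⁹)·(2.55/2.47×10^-4 + 1.29/8.59×10^-5 + 3.29/2.91×10^-3) = 0.02974 rad.

0.0297 rad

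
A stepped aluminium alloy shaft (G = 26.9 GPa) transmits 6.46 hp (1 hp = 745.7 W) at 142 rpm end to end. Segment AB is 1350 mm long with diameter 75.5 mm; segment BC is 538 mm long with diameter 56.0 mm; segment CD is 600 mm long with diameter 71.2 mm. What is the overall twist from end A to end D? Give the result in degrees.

ω = 2π·142/60 = 14.87 rad/s, so T = P/ω = 6.46×745.7 / 14.87 = 324.0 N·m.
J_AB = π(0.0755)⁴/32 = 3.19×10^-6 m⁴; J_BC = π(0.0560)⁴/32 = 9.65×10^-7 m⁴; J_CD = π(0.0712)⁴/32 = 2.52×10^-6 m⁴.
θ = (T/G)·Σ L_i/J_i = (324.0/26.9×10⁹)·(1.35/3.19×10^-6 + 0.538/9.65×10^-7 + 0.600/2.52×10^-6) = 0.01467 rad.

0.841°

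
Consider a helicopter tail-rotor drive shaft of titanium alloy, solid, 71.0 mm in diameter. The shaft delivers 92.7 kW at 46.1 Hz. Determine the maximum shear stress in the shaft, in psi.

ω = 2π·46.1 = 289.7 rad/s, so T = P/ω = 92.7×10³ / 289.7 = 320.0 N·m.
J = πd⁴/32 = π(0.0710)⁴/32 = 2.495×10^-6 m⁴.
τ_max = T·r/J = 320.0 × 0.0355 / 2.495×10^-6 = 4.554×10^6 Pa.

661 psi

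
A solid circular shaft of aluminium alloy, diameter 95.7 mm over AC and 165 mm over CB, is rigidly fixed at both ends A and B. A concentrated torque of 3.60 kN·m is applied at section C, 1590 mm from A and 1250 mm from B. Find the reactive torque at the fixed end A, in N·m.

294 N·m

Compatibility: T_A·a/J_AC = T_B·b/J_CB with T_A + T_B = T₀.
J_AC = 8.23×10^-6 m⁴, J_CB = 7.28×10^-5 m⁴, so T_A = T₀·(J_AC/a)/((J_AC/a)+(J_CB/b)) = 294.1 N·m, T_B = 3306 N·m.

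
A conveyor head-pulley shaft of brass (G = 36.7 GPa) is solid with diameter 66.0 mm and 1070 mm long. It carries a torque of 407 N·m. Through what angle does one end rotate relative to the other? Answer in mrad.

6.37 mrad

J = πd⁴/32 = π(0.0660)⁴/32 = 1.863×10^-6 m⁴.
θ = T·L/(G·J) = 407.0 × 1.07 / (36.7×10⁹ × 1.863×10^-6) = 6.370×10^-3 rad.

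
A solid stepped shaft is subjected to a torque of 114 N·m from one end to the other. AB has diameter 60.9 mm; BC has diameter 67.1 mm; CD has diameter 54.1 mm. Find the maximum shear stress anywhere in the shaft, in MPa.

Under the same torque, τ_max = 16T/(πd³) is largest where d is smallest — segment CD (d = 54.1 mm).
τ_max = 16·114.0/(π·(0.0541)³) = 3.667×10^6 Pa.

3.67 MPa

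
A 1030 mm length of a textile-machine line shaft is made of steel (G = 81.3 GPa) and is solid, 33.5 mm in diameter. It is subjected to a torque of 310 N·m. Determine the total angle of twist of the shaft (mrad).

J = πd⁴/32 = π(0.0335)⁴/32 = 1.236×10^-7 m⁴.
θ = T·L/(G·J) = 310.0 × 1.03 / (81.3×10⁹ × 1.236×10^-7) = 0.03176 rad.

31.8 mrad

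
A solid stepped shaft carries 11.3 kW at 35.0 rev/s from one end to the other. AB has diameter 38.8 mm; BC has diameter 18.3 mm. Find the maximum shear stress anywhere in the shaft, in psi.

6190 psi

ω = 2π·35.0 = 219.9 rad/s, so T = P/ω = 11.3×10³ / 219.9 = 51.38 N·m.
Under the same torque, τ_max = 16T/(πd³) is largest where d is smallest — segment BC (d = 18.3 mm).
τ_max = 16·51.38/(π·(0.0183)³) = 4.270×10^7 Pa.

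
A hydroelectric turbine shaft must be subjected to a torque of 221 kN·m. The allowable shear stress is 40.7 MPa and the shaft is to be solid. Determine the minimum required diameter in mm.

For a solid shaft τ_max = 16T/(πd³), so d = (16T/(π τ_allow))^(1/3) = (16·221000/(π·4.07×10^7))^(1/3) = 0.3024 m.

302 mm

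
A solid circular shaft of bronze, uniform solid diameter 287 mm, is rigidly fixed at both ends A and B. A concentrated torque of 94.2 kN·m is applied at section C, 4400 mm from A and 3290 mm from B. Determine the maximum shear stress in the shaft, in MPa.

11.6 MPa

With uniform GJ and both ends fixed, compatibility θ_AC = θ_CB gives T_A·a = T_B·b, together with T_A + T_B = T₀.
T_A = T₀·b/(a+b) = 94200·3290/7690 = 40300 N·m; T_B = 53900 N·m.
τ in each portion: τ_AC = 8.68×10^6 Pa, τ_CB = 1.16×10^7 Pa; maximum is in CB.
τ_max = T_CB·r/J = 53900·0.143/6.66×10^-4 = 1.161×10^7 Pa.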